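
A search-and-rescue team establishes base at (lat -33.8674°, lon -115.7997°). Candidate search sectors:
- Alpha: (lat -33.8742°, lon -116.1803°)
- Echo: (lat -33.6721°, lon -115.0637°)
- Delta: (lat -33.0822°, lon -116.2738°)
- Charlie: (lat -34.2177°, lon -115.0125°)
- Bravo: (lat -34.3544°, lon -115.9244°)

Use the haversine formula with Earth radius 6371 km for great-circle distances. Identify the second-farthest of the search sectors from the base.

Charlie

Distance to each, sorted:
Delta: 97.8 km
Charlie: 82.3 km
Echo: 71.4 km
Bravo: 55.4 km
Alpha: 35.1 km
The second-farthest is Charlie at 82.3 km.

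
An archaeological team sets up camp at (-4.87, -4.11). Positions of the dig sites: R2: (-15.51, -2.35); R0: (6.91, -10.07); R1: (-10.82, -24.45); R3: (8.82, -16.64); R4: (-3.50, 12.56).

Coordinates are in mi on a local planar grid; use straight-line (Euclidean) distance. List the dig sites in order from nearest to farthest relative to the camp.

Computing each straight-line distance from (-4.87, -4.11):
R2 (-15.51, -2.35): 10.8 mi
R0 (6.91, -10.07): 13.2 mi
R4 (-3.50, 12.56): 16.7 mi
R3 (8.82, -16.64): 18.6 mi
R1 (-10.82, -24.45): 21.2 mi

R2, R0, R4, R3, R1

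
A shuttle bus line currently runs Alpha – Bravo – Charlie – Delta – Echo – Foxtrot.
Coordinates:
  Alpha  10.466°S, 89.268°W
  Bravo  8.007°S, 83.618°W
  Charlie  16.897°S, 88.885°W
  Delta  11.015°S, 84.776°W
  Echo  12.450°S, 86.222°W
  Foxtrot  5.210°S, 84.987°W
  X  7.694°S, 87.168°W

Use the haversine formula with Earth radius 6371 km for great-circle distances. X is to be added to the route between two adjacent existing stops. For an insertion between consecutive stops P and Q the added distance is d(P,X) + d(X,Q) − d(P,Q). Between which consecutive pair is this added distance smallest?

Added distance for inserting X between each consecutive pair:
Alpha–Bravo: 99.8 km
Bravo–Charlie: 291.0 km
Charlie–Delta: 703.1 km
Delta–Echo: 767.7 km
Echo–Foxtrot: 89.0 km
Smallest added distance is 89.0 km, inserting between Echo and Foxtrot.

between Echo and Foxtrot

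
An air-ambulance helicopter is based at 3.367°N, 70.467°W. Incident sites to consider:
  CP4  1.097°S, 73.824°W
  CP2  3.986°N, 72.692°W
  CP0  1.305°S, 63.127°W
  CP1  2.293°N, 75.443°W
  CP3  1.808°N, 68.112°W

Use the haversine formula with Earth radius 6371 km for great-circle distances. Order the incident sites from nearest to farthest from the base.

Distances from the base:
CP2 3.986°N, 72.692°W: 256.3 km
CP3 1.808°N, 68.112°W: 313.8 km
CP1 2.293°N, 75.443°W: 565.4 km
CP4 1.097°S, 73.824°W: 621.0 km
CP0 1.305°S, 63.127°W: 967.2 km

CP2, CP3, CP1, CP4, CP0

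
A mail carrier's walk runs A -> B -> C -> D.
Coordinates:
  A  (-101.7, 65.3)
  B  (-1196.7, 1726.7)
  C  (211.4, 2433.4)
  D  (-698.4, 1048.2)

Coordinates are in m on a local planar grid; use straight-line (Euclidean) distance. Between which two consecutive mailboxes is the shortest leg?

Leg distances:
A→B: 1989.8 m
B→C: 1575.5 m
C→D: 1657.3 m
The shortest leg is B–C at 1575.5 m.

B–C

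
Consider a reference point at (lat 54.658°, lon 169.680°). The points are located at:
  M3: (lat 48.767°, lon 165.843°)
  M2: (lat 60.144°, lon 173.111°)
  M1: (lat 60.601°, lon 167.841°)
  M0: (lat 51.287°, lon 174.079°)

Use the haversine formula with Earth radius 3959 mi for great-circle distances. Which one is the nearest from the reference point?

Distance to each, sorted:
M0: 296.1 mi
M2: 399.9 mi
M1: 416.2 mi
M3: 438.8 mi
The nearest is M0 at 296.1 mi.

M0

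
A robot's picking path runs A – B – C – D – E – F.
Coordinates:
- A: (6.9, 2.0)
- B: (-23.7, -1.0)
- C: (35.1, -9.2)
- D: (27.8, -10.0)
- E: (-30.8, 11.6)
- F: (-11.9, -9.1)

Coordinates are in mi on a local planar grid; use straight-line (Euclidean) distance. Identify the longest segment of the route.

Leg distances:
A→B: 30.7 mi
B→C: 59.4 mi
C→D: 7.3 mi
D→E: 62.5 mi
E→F: 28.0 mi
The longest leg is D–E at 62.5 mi.

D–E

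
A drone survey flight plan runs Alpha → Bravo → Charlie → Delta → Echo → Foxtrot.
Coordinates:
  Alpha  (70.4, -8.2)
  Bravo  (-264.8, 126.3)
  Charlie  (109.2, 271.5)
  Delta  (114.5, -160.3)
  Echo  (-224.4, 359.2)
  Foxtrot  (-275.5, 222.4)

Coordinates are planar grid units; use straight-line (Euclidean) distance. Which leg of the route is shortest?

Echo–Foxtrot

Leg distances:
Alpha→Bravo: 361.2
Bravo→Charlie: 401.2
Charlie→Delta: 431.8
Delta→Echo: 620.3
Echo→Foxtrot: 146.0
The shortest leg is Echo–Foxtrot at 146.0.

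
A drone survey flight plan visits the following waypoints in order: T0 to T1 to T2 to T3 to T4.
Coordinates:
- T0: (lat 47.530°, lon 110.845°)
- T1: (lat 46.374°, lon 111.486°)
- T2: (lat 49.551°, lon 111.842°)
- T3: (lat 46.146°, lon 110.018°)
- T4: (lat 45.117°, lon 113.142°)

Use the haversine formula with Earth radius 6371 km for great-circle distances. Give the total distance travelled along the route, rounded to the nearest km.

1162 km

Leg distances:
T0→T1: 137.4 km  (cumulative 137.4 km)
T1→T2: 354.3 km  (cumulative 491.7 km)
T2→T3: 402.3 km  (cumulative 894.0 km)
T3→T4: 268.5 km  (cumulative 1162.5 km)
Total route length ≈ 1162 km.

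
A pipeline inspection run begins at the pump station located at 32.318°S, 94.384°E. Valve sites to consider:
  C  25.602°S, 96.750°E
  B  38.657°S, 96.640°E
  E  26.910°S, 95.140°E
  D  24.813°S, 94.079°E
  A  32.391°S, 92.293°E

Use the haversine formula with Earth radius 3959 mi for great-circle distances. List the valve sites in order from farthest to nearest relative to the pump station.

D, C, B, E, A

Distance from the pump station at 32.318°S, 94.384°E to each:
D 24.813°S, 94.079°E: 518.9 mi
C 25.602°S, 96.750°E: 485.6 mi
B 38.657°S, 96.640°E: 456.0 mi
E 26.910°S, 95.140°E: 376.4 mi
A 32.391°S, 92.293°E: 122.2 mi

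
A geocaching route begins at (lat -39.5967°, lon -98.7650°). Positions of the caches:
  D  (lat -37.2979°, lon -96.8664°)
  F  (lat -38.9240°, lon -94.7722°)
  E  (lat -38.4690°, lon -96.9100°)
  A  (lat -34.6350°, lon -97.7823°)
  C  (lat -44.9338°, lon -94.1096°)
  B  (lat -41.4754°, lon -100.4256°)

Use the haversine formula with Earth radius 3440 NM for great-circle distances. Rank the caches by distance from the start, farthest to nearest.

Computing each great-circle distance from (lat -39.5967°, lon -98.7650°):
C (lat -44.9338°, lon -94.1096°): 381.2 NM
A (lat -34.6350°, lon -97.7823°): 301.6 NM
F (lat -38.9240°, lon -94.7722°): 189.9 NM
D (lat -37.2979°, lon -96.8664°): 164.4 NM
B (lat -41.4754°, lon -100.4256°): 135.9 NM
E (lat -38.4690°, lon -96.9100°): 109.9 NM

C, A, F, D, B, E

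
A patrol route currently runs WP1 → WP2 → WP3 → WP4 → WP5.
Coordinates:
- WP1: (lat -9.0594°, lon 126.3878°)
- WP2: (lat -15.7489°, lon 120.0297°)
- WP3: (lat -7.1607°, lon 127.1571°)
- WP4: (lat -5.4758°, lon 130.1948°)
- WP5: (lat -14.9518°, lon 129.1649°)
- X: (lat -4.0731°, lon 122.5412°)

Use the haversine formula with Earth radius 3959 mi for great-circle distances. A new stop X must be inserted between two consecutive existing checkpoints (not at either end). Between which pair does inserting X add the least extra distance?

between WP2 and WP3

Added distance for inserting X between each consecutive pair:
WP1–WP2: 628.2 mi
WP2–WP3: 442.4 mi
WP3–WP4: 679.3 mi
WP4–WP5: 753.8 mi
Smallest added distance is 442.4 mi, inserting between WP2 and WP3.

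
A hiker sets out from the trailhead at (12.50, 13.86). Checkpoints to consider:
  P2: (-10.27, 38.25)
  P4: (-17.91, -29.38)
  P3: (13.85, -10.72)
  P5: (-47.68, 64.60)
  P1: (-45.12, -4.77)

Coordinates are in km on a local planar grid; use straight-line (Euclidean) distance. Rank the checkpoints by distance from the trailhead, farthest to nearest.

P5, P1, P4, P2, P3

Distance from the trailhead at (12.50, 13.86) to each:
P5 (-47.68, 64.60): 78.7 km
P1 (-45.12, -4.77): 60.6 km
P4 (-17.91, -29.38): 52.9 km
P2 (-10.27, 38.25): 33.4 km
P3 (13.85, -10.72): 24.6 km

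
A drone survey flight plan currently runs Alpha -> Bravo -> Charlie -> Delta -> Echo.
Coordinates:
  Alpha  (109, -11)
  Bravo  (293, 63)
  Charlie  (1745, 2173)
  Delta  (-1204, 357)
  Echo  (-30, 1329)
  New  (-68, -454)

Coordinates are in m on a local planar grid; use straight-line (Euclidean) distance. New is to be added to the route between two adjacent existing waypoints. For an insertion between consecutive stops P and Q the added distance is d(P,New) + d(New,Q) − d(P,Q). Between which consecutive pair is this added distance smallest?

between Alpha and Bravo

Added distance for inserting New between each consecutive pair:
Alpha–Bravo: 909.3 m
Bravo–Charlie: 1261.1 m
Charlie–Delta: 1124.4 m
Delta–Echo: 1655.0 m
Smallest added distance is 909.3 m, inserting between Alpha and Bravo.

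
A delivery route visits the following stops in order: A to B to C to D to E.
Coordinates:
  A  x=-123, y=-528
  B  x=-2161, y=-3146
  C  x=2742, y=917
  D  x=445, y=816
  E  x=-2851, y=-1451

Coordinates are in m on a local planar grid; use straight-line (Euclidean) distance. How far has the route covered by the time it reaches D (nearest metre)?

Leg distances:
A→B: 3317.7 m  (cumulative 3317.7 m)
B→C: 6367.7 m  (cumulative 9685.4 m)
C→D: 2299.2 m  (cumulative 11984.6 m)
Cumulative distance at D ≈ 11985 m.

11985 m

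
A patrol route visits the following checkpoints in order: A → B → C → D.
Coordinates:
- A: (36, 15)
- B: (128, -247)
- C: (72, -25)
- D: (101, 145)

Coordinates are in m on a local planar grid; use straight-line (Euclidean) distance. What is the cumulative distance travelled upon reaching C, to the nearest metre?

507 m

Leg distances:
A→B: 277.7 m  (cumulative 277.7 m)
B→C: 229.0 m  (cumulative 506.6 m)
Cumulative distance at C ≈ 507 m.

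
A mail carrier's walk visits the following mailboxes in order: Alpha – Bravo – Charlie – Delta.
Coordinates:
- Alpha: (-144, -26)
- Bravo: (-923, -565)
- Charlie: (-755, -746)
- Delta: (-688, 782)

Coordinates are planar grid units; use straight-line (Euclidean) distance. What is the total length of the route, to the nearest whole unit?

Leg distances:
Alpha→Bravo: 947.3  (cumulative 947.3)
Bravo→Charlie: 247.0  (cumulative 1194.2)
Charlie→Delta: 1529.5  (cumulative 2723.7)
Total route length ≈ 2724.

2724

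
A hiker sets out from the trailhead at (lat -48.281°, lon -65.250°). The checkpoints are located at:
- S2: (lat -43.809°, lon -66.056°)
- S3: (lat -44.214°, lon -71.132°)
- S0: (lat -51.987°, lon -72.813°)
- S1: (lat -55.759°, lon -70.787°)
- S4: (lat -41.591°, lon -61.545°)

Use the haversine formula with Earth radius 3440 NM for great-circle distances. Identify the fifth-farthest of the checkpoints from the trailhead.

Distances from the trailhead ((lat -48.281°, lon -65.250°)):
S1: 493.0 NM
S4: 431.3 NM
S0: 366.1 NM
S3: 345.2 NM
S2: 270.6 NM
The fifth-farthest is S2 at 270.6 NM.

S2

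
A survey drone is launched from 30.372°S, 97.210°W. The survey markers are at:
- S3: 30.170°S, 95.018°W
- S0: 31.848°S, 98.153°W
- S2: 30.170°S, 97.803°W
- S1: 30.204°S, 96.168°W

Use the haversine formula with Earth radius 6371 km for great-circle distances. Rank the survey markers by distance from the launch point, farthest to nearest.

Computing each great-circle distance from 30.372°S, 97.210°W:
S3 30.170°S, 95.018°W: 211.7 km
S0 31.848°S, 98.153°W: 187.1 km
S1 30.204°S, 96.168°W: 101.8 km
S2 30.170°S, 97.803°W: 61.2 km

S3, S0, S1, S2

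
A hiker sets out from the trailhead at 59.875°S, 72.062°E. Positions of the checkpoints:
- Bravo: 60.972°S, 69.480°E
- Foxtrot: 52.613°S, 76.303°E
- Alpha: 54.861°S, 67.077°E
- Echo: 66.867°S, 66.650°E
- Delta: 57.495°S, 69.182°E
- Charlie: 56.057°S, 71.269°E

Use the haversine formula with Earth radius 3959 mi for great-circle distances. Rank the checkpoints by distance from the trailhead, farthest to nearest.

Foxtrot, Echo, Alpha, Charlie, Delta, Bravo

Distance from the trailhead at 59.875°S, 72.062°E to each:
Foxtrot 52.613°S, 76.303°E: 527.3 mi
Echo 66.867°S, 66.650°E: 510.9 mi
Alpha 54.861°S, 67.077°E: 392.9 mi
Charlie 56.057°S, 71.269°E: 265.4 mi
Delta 57.495°S, 69.182°E: 194.2 mi
Bravo 60.972°S, 69.480°E: 116.2 mi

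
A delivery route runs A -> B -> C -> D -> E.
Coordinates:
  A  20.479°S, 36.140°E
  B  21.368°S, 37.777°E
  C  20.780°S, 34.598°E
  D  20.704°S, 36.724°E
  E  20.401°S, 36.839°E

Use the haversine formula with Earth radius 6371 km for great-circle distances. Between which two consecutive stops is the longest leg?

Leg distances:
A→B: 196.7 km
B→C: 336.3 km
C→D: 221.2 km
D→E: 35.8 km
The longest leg is B–C at 336.3 km.

B–C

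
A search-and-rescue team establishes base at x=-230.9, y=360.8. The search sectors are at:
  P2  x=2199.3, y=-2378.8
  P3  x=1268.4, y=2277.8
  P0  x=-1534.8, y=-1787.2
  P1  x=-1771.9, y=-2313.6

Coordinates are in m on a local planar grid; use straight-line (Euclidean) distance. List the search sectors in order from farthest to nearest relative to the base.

P2, P1, P0, P3

Distances from the base:
P2 x=2199.3, y=-2378.8: 3662.1 m
P1 x=-1771.9, y=-2313.6: 3086.6 m
P0 x=-1534.8, y=-1787.2: 2512.8 m
P3 x=1268.4, y=2277.8: 2433.7 m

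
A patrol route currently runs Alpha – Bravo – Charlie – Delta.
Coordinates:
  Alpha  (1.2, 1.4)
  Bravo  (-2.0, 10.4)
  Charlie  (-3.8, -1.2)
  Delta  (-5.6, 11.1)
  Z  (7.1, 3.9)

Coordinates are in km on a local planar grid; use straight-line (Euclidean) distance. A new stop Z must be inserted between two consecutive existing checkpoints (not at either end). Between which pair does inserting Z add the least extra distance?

Added distance for inserting Z between each consecutive pair:
Alpha–Bravo: 8.0 km
Bravo–Charlie: 11.5 km
Charlie–Delta: 14.2 km
Smallest added distance is 8.0 km, inserting between Alpha and Bravo.

between Alpha and Bravo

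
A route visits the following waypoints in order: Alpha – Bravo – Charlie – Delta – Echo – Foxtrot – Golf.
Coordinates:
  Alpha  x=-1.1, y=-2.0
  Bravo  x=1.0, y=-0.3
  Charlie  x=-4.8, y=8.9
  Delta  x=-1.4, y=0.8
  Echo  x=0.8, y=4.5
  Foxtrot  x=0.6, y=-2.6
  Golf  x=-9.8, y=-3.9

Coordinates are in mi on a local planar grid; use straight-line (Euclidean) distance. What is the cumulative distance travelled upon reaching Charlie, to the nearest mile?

Leg distances:
Alpha→Bravo: 2.7 mi  (cumulative 2.7 mi)
Bravo→Charlie: 10.9 mi  (cumulative 13.6 mi)
Cumulative distance at Charlie ≈ 14 mi.

14 mi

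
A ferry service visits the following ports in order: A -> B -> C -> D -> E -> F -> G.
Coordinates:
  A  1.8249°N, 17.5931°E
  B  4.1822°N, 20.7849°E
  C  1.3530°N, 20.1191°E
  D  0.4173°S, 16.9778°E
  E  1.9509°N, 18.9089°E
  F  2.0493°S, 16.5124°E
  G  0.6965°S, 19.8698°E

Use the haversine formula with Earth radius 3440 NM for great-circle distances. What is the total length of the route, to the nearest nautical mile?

Leg distances:
A→B: 238.0 NM  (cumulative 238.0 NM)
B→C: 174.5 NM  (cumulative 412.5 NM)
C→D: 216.5 NM  (cumulative 629.0 NM)
D→E: 183.5 NM  (cumulative 812.4 NM)
E→F: 280.0 NM  (cumulative 1092.4 NM)
F→G: 217.3 NM  (cumulative 1309.7 NM)
Total route length ≈ 1310 NM.

1310 NM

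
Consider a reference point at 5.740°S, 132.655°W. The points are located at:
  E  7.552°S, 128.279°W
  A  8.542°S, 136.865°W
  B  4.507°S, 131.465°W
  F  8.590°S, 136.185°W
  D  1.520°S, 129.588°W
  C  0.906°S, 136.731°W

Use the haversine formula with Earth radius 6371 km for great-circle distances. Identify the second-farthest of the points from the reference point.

Distance to each, sorted:
C: 702.5 km
D: 579.6 km
A: 559.3 km
E: 523.6 km
F: 502.1 km
B: 190.2 km
The second-farthest is D at 579.6 km.

D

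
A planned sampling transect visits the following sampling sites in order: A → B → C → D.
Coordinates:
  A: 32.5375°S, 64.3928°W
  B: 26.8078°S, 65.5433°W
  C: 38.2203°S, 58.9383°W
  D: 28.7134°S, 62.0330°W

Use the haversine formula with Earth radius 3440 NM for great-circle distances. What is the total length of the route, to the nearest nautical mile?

1702 NM

Leg distances:
A→B: 349.2 NM  (cumulative 349.2 NM)
B→C: 761.9 NM  (cumulative 1111.1 NM)
C→D: 591.3 NM  (cumulative 1702.4 NM)
Total route length ≈ 1702 NM.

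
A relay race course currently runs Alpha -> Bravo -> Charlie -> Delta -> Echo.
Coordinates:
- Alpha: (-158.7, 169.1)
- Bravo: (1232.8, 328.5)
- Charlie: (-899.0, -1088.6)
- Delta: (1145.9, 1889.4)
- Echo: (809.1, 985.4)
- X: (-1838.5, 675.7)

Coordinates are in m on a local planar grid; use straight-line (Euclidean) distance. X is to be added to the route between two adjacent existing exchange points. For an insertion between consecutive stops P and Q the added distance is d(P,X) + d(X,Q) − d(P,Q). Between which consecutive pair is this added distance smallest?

between Charlie and Delta

Added distance for inserting X between each consecutive pair:
Alpha–Bravo: 3444.8 m
Bravo–Charlie: 2529.9 m
Charlie–Delta: 1608.1 m
Delta–Echo: 4922.7 m
Smallest added distance is 1608.1 m, inserting between Charlie and Delta.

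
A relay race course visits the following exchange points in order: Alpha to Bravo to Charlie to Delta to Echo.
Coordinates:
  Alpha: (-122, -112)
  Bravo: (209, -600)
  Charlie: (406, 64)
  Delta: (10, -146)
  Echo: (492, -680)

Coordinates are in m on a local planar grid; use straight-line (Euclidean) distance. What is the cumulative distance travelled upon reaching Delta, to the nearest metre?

Leg distances:
Alpha→Bravo: 589.7 m  (cumulative 589.7 m)
Bravo→Charlie: 692.6 m  (cumulative 1282.3 m)
Charlie→Delta: 448.2 m  (cumulative 1730.5 m)
Cumulative distance at Delta ≈ 1731 m.

1731 m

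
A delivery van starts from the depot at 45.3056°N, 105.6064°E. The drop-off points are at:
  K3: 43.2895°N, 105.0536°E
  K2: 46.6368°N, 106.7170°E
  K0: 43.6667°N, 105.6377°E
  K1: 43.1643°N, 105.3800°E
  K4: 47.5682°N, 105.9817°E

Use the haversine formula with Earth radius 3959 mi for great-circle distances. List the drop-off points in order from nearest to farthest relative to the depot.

K2, K0, K3, K1, K4

Distances from the depot:
K2 46.6368°N, 106.7170°E: 106.3 mi
K0 43.6667°N, 105.6377°E: 113.3 mi
K3 43.2895°N, 105.0536°E: 142.0 mi
K1 43.1643°N, 105.3800°E: 148.4 mi
K4 47.5682°N, 105.9817°E: 157.4 mi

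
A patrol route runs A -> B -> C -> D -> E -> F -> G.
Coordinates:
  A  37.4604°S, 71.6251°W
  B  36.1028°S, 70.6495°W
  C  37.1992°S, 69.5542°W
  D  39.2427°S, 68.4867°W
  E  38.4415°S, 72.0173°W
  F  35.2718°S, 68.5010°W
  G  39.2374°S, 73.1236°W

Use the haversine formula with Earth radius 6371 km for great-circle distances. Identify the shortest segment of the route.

B–C

Leg distances:
A→B: 174.2 km
B→C: 156.2 km
C→D: 245.6 km
D→E: 318.5 km
E→F: 471.2 km
F→G: 601.3 km
The shortest leg is B–C at 156.2 km.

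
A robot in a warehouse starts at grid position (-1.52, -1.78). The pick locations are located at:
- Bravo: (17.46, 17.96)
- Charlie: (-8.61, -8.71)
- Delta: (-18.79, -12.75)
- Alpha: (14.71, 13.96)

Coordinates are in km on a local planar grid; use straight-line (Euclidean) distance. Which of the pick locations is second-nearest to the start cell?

Delta

Distance to each, sorted:
Charlie: 9.9 km
Delta: 20.5 km
Alpha: 22.6 km
Bravo: 27.4 km
The second-nearest is Delta at 20.5 km.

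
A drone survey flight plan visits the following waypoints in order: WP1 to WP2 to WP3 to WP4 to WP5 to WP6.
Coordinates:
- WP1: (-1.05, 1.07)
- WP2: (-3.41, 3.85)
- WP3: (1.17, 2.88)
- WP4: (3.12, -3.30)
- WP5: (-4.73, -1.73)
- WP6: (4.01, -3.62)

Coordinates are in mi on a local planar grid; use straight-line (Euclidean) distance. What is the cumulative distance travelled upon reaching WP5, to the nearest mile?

Leg distances:
WP1→WP2: 3.6 mi  (cumulative 3.6 mi)
WP2→WP3: 4.7 mi  (cumulative 8.3 mi)
WP3→WP4: 6.5 mi  (cumulative 14.8 mi)
WP4→WP5: 8.0 mi  (cumulative 22.8 mi)
Cumulative distance at WP5 ≈ 23 mi.

23 mi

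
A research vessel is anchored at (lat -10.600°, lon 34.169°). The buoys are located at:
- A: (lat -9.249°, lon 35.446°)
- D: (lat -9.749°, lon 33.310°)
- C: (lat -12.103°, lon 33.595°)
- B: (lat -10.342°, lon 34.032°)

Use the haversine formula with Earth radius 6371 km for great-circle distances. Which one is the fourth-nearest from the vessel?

Distance to each, sorted:
B: 32.4 km
D: 133.4 km
C: 178.5 km
A: 205.3 km
The fourth-nearest is A at 205.3 km.

A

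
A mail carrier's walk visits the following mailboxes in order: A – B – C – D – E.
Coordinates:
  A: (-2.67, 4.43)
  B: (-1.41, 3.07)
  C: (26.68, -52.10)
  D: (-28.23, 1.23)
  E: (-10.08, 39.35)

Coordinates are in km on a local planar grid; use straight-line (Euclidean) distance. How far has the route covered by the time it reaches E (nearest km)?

Leg distances:
A→B: 1.9 km  (cumulative 1.9 km)
B→C: 61.9 km  (cumulative 63.8 km)
C→D: 76.5 km  (cumulative 140.3 km)
D→E: 42.2 km  (cumulative 182.5 km)
Cumulative distance at E ≈ 183 km.

183 km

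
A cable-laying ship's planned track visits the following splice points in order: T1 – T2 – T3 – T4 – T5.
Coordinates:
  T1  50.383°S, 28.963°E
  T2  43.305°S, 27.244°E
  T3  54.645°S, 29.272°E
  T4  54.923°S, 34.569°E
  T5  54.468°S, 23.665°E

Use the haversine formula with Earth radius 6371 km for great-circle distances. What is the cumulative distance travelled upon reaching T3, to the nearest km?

2067 km

Leg distances:
T1→T2: 797.8 km  (cumulative 797.8 km)
T2→T3: 1269.5 km  (cumulative 2067.2 km)
Cumulative distance at T3 ≈ 2067 km.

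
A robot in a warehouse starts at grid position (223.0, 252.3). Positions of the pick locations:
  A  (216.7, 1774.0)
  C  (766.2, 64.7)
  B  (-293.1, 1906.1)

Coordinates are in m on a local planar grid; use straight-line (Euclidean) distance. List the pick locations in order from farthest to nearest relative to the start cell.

Distance from the start cell at (223.0, 252.3) to each:
B (-293.1, 1906.1): 1732.5 m
A (216.7, 1774.0): 1521.7 m
C (766.2, 64.7): 574.7 m

B, A, C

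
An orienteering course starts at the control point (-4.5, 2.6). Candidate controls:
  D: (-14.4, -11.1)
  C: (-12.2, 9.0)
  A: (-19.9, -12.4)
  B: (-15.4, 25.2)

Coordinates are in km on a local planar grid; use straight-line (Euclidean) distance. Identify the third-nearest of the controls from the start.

A

Distance to each, sorted:
C: 10.0 km
D: 16.9 km
A: 21.5 km
B: 25.1 km
The third-nearest is A at 21.5 km.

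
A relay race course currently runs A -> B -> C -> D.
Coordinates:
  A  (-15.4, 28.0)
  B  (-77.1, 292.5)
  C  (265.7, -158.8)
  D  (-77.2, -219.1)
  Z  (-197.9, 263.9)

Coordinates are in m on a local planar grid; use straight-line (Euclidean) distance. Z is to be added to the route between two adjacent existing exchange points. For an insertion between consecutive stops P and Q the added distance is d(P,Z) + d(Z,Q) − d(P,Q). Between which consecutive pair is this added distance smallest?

Added distance for inserting Z between each consecutive pair:
A–B: 150.8 m
B–C: 184.8 m
C–D: 777.1 m
Smallest added distance is 150.8 m, inserting between A and B.

between A and B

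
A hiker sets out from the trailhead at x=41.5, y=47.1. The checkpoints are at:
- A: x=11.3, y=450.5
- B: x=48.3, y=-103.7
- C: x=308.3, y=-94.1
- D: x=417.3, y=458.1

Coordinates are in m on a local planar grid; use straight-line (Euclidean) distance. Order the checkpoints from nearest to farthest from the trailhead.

Distances from the trailhead:
B x=48.3, y=-103.7: 151.0 m
C x=308.3, y=-94.1: 301.9 m
A x=11.3, y=450.5: 404.5 m
D x=417.3, y=458.1: 556.9 m

B, C, A, D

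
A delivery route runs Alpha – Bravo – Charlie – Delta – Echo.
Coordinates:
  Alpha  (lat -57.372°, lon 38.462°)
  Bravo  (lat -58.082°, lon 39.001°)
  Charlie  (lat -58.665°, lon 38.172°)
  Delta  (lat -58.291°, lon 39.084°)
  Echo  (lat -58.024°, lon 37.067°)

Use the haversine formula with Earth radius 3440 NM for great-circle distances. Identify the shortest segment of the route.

Leg distances:
Alpha→Bravo: 46.0 NM
Bravo→Charlie: 43.7 NM
Charlie→Delta: 36.4 NM
Delta→Echo: 65.9 NM
The shortest leg is Charlie–Delta at 36.4 NM.

Charlie–Delta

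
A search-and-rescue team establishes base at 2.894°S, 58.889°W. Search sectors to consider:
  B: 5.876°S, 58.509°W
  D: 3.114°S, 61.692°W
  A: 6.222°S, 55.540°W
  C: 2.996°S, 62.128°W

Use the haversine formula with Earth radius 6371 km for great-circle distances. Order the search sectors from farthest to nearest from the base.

Distance from the base at 2.894°S, 58.889°W to each:
A 6.222°S, 55.540°W: 524.1 km
C 2.996°S, 62.128°W: 359.9 km
B 5.876°S, 58.509°W: 334.2 km
D 3.114°S, 61.692°W: 312.2 km

A, C, B, D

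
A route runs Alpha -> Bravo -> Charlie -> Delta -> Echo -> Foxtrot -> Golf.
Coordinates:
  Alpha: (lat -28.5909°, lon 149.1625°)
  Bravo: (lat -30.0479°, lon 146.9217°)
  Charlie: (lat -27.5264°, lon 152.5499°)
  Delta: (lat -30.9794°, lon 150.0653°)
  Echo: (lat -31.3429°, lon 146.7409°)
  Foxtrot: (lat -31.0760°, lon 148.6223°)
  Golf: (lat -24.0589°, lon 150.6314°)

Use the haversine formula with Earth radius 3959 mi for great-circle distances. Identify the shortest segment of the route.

Echo–Foxtrot

Leg distances:
Alpha→Bravo: 168.4 mi
Bravo→Charlie: 382.7 mi
Charlie→Delta: 281.7 mi
Delta→Echo: 198.2 mi
Echo→Foxtrot: 112.7 mi
Foxtrot→Golf: 500.2 mi
The shortest leg is Echo–Foxtrot at 112.7 mi.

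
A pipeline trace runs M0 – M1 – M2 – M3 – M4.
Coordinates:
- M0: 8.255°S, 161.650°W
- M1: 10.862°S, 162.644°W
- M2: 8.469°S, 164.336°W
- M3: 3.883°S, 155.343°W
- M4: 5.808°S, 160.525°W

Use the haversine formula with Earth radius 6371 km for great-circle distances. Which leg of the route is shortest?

M0–M1

Leg distances:
M0→M1: 309.7 km
M1→M2: 324.3 km
M2→M3: 1117.1 km
M3→M4: 612.7 km
The shortest leg is M0–M1 at 309.7 km.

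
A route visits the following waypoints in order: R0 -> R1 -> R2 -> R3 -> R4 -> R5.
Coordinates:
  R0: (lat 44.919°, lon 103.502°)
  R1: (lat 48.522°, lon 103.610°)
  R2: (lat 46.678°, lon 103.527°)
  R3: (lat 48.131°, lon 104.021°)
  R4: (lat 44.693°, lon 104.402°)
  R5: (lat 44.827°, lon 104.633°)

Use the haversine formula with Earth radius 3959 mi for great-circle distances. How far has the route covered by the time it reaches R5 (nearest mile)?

Leg distances:
R0→R1: 249.0 mi  (cumulative 249.0 mi)
R1→R2: 127.5 mi  (cumulative 376.5 mi)
R2→R3: 103.0 mi  (cumulative 479.5 mi)
R3→R4: 238.2 mi  (cumulative 717.8 mi)
R4→R5: 14.6 mi  (cumulative 732.4 mi)
Cumulative distance at R5 ≈ 732 mi.

732 mi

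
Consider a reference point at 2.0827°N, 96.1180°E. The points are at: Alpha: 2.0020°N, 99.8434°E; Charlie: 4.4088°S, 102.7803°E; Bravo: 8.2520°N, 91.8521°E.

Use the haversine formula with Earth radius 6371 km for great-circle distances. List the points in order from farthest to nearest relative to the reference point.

Charlie, Bravo, Alpha

Computing each great-circle distance from 2.0827°N, 96.1180°E:
Charlie 4.4088°S, 102.7803°E: 1033.9 km
Bravo 8.2520°N, 91.8521°E: 832.8 km
Alpha 2.0020°N, 99.8434°E: 414.1 km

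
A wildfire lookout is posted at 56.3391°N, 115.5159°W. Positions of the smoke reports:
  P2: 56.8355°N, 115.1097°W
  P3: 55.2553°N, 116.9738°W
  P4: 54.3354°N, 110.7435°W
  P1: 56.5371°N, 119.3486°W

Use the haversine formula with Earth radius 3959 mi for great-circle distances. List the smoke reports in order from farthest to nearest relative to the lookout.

Distances from the lookout:
P4 54.3354°N, 110.7435°W: 233.0 mi
P1 56.5371°N, 119.3486°W: 147.0 mi
P3 55.2553°N, 116.9738°W: 93.9 mi
P2 56.8355°N, 115.1097°W: 37.6 mi

P4, P1, P3, P2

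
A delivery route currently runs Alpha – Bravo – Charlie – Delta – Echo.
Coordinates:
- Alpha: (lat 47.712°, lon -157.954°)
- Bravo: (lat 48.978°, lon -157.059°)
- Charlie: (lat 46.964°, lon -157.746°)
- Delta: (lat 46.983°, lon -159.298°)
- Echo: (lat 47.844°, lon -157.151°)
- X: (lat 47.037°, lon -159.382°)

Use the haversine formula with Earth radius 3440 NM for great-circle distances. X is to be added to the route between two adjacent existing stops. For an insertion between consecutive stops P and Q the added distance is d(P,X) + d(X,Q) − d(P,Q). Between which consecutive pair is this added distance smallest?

between Delta and Echo

Added distance for inserting X between each consecutive pair:
Alpha–Bravo: 136.1 NM
Bravo–Charlie: 92.4 NM
Charlie–Delta: 8.3 NM
Delta–Echo: 6.1 NM
Smallest added distance is 6.1 NM, inserting between Delta and Echo.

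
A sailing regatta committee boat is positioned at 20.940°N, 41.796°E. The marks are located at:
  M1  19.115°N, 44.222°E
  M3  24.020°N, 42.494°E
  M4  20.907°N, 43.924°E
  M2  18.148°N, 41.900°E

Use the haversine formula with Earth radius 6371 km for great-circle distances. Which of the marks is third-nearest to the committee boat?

Distances from the committee boat (20.940°N, 41.796°E):
M4: 221.0 km
M2: 310.6 km
M1: 324.7 km
M3: 349.9 km
The third-nearest is M1 at 324.7 km.

M1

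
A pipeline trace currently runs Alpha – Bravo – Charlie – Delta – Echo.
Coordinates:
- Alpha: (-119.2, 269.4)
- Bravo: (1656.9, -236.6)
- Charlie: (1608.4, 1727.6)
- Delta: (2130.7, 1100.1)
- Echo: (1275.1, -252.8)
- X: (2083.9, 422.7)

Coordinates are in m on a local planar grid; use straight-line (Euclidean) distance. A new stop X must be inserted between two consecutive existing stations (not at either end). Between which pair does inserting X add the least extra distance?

between Delta and Echo

Added distance for inserting X between each consecutive pair:
Alpha–Bravo: 1147.2 m
Bravo–Charlie: 209.5 m
Charlie–Delta: 1251.4 m
Delta–Echo: 132.1 m
Smallest added distance is 132.1 m, inserting between Delta and Echo.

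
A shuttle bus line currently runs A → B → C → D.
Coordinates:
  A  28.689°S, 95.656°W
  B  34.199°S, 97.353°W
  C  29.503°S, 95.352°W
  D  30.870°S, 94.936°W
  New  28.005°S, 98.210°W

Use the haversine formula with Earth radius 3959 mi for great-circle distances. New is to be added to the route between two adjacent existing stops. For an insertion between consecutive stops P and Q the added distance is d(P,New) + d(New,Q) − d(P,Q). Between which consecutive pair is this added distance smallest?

Added distance for inserting New between each consecutive pair:
A–B: 199.7 mi
B–C: 287.6 mi
C–D: 383.3 mi
Smallest added distance is 199.7 mi, inserting between A and B.

between A and B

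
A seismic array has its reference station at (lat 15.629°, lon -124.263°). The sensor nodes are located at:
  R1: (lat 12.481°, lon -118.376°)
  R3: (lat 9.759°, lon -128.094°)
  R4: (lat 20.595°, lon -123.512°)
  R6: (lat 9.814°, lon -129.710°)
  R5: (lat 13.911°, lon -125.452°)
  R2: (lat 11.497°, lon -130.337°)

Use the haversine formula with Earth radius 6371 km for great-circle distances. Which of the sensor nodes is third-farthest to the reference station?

R3

Distances from the reference station ((lat 15.629°, lon -124.263°)):
R6: 875.7 km
R2: 801.2 km
R3: 773.7 km
R1: 725.0 km
R4: 557.9 km
R5: 229.9 km
The third-farthest is R3 at 773.7 km.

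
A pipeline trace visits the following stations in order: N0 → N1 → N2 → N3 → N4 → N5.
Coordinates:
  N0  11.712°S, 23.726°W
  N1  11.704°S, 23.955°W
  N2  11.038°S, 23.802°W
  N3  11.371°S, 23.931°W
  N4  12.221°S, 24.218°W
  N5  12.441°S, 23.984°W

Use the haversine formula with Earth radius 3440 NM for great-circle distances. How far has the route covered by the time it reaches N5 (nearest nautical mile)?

Leg distances:
N0→N1: 13.5 NM  (cumulative 13.5 NM)
N1→N2: 41.0 NM  (cumulative 54.5 NM)
N2→N3: 21.4 NM  (cumulative 75.8 NM)
N3→N4: 53.7 NM  (cumulative 129.6 NM)
N4→N5: 19.0 NM  (cumulative 148.6 NM)
Cumulative distance at N5 ≈ 149 NM.

149 NM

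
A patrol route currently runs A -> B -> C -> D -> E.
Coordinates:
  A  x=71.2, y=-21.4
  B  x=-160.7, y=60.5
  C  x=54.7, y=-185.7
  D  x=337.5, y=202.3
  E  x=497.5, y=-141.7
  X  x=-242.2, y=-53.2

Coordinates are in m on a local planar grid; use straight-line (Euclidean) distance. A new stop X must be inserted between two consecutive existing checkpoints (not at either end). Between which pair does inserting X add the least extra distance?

between B and C

Added distance for inserting X between each consecutive pair:
A–B: 209.0 m
B–C: 137.9 m
C–D: 478.5 m
D–E: 999.1 m
Smallest added distance is 137.9 m, inserting between B and C.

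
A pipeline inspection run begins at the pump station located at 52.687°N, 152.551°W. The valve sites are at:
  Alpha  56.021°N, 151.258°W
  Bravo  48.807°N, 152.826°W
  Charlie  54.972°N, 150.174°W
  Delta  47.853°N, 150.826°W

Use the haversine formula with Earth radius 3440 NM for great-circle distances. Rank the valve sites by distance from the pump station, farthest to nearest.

Delta, Bravo, Alpha, Charlie

Computing each great-circle distance from 52.687°N, 152.551°W:
Delta 47.853°N, 150.826°W: 297.7 NM
Bravo 48.807°N, 152.826°W: 233.2 NM
Alpha 56.021°N, 151.258°W: 205.2 NM
Charlie 54.972°N, 150.174°W: 161.0 NM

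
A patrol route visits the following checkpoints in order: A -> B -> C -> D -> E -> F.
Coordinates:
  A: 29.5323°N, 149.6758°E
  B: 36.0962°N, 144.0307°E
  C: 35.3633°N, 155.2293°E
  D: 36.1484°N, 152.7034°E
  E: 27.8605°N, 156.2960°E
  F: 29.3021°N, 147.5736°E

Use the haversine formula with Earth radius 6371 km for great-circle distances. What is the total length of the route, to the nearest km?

4006 km

Leg distances:
A→B: 900.1 km  (cumulative 900.1 km)
B→C: 1013.6 km  (cumulative 1913.7 km)
C→D: 244.1 km  (cumulative 2157.8 km)
D→E: 981.6 km  (cumulative 3139.4 km)
E→F: 866.4 km  (cumulative 4005.8 km)
Total route length ≈ 4006 km.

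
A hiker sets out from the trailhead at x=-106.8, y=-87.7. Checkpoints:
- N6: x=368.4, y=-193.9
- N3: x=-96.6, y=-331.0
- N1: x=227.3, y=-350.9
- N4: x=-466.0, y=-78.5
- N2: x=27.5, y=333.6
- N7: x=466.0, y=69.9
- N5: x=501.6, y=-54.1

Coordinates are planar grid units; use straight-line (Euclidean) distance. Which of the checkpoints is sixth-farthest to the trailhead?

N4

Distances from the trailhead (x=-106.8, y=-87.7):
N5: 609.3
N7: 594.1
N6: 486.9
N2: 442.2
N1: 425.3
N4: 359.3
N3: 243.5
The sixth-farthest is N4 at 359.3.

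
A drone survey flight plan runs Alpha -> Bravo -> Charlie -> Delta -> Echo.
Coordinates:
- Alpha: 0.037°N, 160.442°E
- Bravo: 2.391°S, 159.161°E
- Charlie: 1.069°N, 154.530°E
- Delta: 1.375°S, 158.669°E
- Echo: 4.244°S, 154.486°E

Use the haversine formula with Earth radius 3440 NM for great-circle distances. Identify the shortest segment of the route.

Leg distances:
Alpha→Bravo: 164.8 NM
Bravo→Charlie: 347.0 NM
Charlie→Delta: 288.6 NM
Delta→Echo: 304.3 NM
The shortest leg is Alpha–Bravo at 164.8 NM.

Alpha–Bravo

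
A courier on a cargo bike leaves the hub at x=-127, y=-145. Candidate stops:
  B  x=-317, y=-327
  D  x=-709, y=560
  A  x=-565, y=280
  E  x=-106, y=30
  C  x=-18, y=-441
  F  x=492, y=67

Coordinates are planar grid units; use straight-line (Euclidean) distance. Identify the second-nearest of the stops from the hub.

Distances from the hub (x=-127, y=-145):
E: 176.3
B: 263.1
C: 315.4
A: 610.3
F: 654.3
D: 914.2
The second-nearest is B at 263.1.

B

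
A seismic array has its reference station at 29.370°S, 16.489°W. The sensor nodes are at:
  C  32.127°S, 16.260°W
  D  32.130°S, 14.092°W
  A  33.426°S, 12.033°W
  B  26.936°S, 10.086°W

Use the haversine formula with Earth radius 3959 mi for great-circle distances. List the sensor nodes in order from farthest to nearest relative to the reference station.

B, A, D, C

Computing each great-circle distance from 29.370°S, 16.489°W:
B 26.936°S, 10.086°W: 424.7 mi
A 33.426°S, 12.033°W: 384.1 mi
D 32.130°S, 14.092°W: 238.0 mi
C 32.127°S, 16.260°W: 191.0 mi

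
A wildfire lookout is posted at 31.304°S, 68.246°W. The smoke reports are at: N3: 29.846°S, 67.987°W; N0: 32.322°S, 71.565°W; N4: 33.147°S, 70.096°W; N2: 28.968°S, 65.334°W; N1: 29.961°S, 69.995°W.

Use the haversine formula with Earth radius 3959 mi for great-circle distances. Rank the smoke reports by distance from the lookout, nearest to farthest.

Computing each great-circle distance from 31.304°S, 68.246°W:
N3 29.846°S, 67.987°W: 101.9 mi
N1 29.961°S, 69.995°W: 139.4 mi
N4 33.147°S, 70.096°W: 167.1 mi
N0 32.322°S, 71.565°W: 207.2 mi
N2 28.968°S, 65.334°W: 237.3 mi

N3, N1, N4, N0, N2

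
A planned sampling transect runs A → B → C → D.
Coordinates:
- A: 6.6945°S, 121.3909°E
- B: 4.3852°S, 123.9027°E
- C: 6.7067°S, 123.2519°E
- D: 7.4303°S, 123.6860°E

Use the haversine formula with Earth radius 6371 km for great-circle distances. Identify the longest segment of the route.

Leg distances:
A→B: 378.4 km
B→C: 268.0 km
C→D: 93.6 km
The longest leg is A–B at 378.4 km.

A–B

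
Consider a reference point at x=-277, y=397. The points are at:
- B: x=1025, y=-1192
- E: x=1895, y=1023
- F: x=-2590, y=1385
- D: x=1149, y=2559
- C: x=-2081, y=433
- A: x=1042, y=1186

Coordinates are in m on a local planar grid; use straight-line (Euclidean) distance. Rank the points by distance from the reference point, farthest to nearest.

Computing each straight-line distance from x=-277, y=397:
D x=1149, y=2559: 2589.9 m
F x=-2590, y=1385: 2515.2 m
E x=1895, y=1023: 2260.4 m
B x=1025, y=-1192: 2054.3 m
C x=-2081, y=433: 1804.4 m
A x=1042, y=1186: 1537.0 m

D, F, E, B, C, A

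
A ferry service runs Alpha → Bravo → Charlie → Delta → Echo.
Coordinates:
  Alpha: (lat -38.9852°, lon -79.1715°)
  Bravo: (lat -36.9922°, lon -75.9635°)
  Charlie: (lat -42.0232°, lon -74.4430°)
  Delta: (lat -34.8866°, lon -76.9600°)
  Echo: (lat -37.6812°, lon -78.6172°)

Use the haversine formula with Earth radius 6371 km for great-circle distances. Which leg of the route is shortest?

Leg distances:
Alpha→Bravo: 357.9 km
Bravo→Charlie: 574.4 km
Charlie→Delta: 823.2 km
Delta→Echo: 344.4 km
The shortest leg is Delta–Echo at 344.4 km.

Delta–Echo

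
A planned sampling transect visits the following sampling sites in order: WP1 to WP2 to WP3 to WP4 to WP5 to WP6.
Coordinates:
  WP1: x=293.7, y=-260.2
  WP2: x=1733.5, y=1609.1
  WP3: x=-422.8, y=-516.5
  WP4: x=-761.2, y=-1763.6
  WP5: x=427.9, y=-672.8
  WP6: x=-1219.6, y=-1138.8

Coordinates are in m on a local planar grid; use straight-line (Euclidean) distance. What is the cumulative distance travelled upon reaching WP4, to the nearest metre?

6680 m

Leg distances:
WP1→WP2: 2359.5 m  (cumulative 2359.5 m)
WP2→WP3: 3027.8 m  (cumulative 5387.4 m)
WP3→WP4: 1292.2 m  (cumulative 6679.5 m)
Cumulative distance at WP4 ≈ 6680 m.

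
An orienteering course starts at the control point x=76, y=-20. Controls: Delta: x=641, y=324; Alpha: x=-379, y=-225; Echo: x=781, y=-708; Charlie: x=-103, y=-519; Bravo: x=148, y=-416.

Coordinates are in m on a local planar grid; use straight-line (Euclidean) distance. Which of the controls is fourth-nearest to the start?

Delta

Distances from the start (x=76, y=-20):
Bravo: 402.5 m
Alpha: 499.0 m
Charlie: 530.1 m
Delta: 661.5 m
Echo: 985.1 m
The fourth-nearest is Delta at 661.5 m.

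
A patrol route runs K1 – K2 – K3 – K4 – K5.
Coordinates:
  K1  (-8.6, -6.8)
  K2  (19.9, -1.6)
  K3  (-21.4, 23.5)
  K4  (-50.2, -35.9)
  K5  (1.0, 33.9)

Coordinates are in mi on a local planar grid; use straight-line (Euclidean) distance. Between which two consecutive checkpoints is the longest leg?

Leg distances:
K1→K2: 29.0 mi
K2→K3: 48.3 mi
K3→K4: 66.0 mi
K4→K5: 86.6 mi
The longest leg is K4–K5 at 86.6 mi.

K4–K5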